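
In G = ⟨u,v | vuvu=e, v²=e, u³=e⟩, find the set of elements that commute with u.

⟨u⟩ ⊆ C_G(u) since powers of u commute with u; so |C_G(u)| ≥ |⟨u⟩| = 3.
By orbit–stabilizer, |C_G(u)| = |G| / |conj. class of u| = 6 / 2 = 3.
The 3 elements commuting with u are {e, u, u²}.

Answer: {e, u, u²}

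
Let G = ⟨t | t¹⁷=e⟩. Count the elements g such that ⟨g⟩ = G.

G is cyclic of order 17. An element generates G iff its order is 17, and a cyclic group of order 17 has exactly φ(17) = 16 such elements.

Answer: 16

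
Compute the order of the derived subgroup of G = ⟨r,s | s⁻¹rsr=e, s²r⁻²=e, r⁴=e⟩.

G' = [G, G] is generated by all commutators. The generator-pair commutators are: [r, s] = r².
The subgroup they normally generate is {e, r²}, of order 2.
Check: |G/G'| = 8/2 = 4 is the order of the abelianisation.

Answer: 2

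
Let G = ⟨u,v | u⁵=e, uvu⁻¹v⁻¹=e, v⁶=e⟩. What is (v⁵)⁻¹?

The order of (v⁵) is 6 (smallest k with (v⁵)ᵏ = e), so (v⁵)⁻¹ = (v⁵)⁵ = v.
Check: (v⁵) · v → (v⁵) · v = e, giving e as required.

Answer: v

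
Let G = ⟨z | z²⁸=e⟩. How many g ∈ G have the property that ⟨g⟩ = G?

G is cyclic of order 28. An element generates G iff its order is 28, and a cyclic group of order 28 has exactly φ(28) = 12 such elements.

Answer: 12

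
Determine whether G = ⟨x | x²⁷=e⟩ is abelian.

G has a single generator, so G is cyclic and hence abelian.

Answer: Yes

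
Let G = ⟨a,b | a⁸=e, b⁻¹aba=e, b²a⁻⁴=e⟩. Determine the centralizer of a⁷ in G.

⟨a⁷⟩ ⊆ C_G(a⁷) since powers of a⁷ commute with a⁷; so |C_G(a⁷)| ≥ |⟨a⁷⟩| = 8.
By orbit–stabilizer, |C_G(a⁷)| = |G| / |conj. class of a⁷| = 16 / 2 = 8.
The 8 elements commuting with a⁷ are {e, a, a², a³, a⁴, a⁵, a⁶, a⁷}.

Answer: {e, a, a², a³, a⁴, a⁵, a⁶, a⁷}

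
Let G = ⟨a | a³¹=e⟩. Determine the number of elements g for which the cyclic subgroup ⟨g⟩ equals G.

G is cyclic of order 31. An element generates G iff its order is 31, and a cyclic group of order 31 has exactly φ(31) = 30 such elements.

Answer: 30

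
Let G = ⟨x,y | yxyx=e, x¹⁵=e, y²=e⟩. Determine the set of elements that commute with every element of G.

An element z ∈ Z(G) iff z commutes with every generator.
For example e is central: e·x = x = x·e; e·y = y = y·e.
Whereas x ∉ Z(G) since x·y = xy ≠ x¹⁴y = y·x.
Checking each of the 30 elements this way gives Z(G) = {e}, of order 1.

Answer: {e}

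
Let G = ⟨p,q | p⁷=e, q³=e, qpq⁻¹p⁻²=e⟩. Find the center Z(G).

An element z ∈ Z(G) iff z commutes with every generator.
For example e is central: e·p = p = p·e; e·q = q = q·e.
Whereas p ∉ Z(G) since p·q = pq ≠ p²q = q·p.
Checking each of the 21 elements this way gives Z(G) = {e}, of order 1.

Answer: {e}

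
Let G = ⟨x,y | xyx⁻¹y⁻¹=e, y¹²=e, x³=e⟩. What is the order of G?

Enumerate words in the generators, reducing via the relations: the distinct elements are
  {e, x, y, xy, x², y², y³, y⁴, y⁵, y⁶, y⁷, y⁸, y⁹, xy², xy³, xy⁴, xy⁵, xy⁶, xy⁷, xy⁸, xy⁹, x²y, y¹¹, y¹⁰, xy¹¹, xy¹⁰, x²y², x²y³, x²y⁴, x²y⁵, x²y⁶, x²y⁷, x²y⁸, x²y⁹, x²y¹¹, x²y¹⁰}.
No further products give new elements, so |G| = 36.

Answer: 36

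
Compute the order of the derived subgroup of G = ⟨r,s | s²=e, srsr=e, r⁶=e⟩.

G' = [G, G] is generated by all commutators. The generator-pair commutators are: [r, s] = r².
The subgroup they normally generate is {e, r², r⁴}, of order 3.
Check: |G/G'| = 12/3 = 4 is the order of the abelianisation.

Answer: 3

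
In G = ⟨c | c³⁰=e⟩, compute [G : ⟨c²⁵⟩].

First find ord(c²⁵) by computing successive powers:
  (c²⁵)¹ = c²⁵, (c²⁵)² = c²⁰, (c²⁵)³ = c¹⁵, (c²⁵)⁴ = c¹⁰, (c²⁵)⁵ = c⁵, (c²⁵)⁶ = e.
So |⟨c²⁵⟩| = ord(c²⁵) = 6. With |G| = 30, by Lagrange [G : ⟨c²⁵⟩] = 30/6 = 5.

Answer: 5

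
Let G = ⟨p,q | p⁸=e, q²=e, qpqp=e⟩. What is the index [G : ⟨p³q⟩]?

First find ord(p³q) by computing successive powers:
  (p³q)¹ = p³q, (p³q)² = e.
So |⟨p³q⟩| = ord(p³q) = 2. With |G| = 16, by Lagrange [G : ⟨p³q⟩] = 16/2 = 8.

Answer: 8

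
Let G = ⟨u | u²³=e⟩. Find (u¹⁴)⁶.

Compute successive powers of (u¹⁴), reducing at each step:
  (u¹⁴)²: (u¹⁴) · u¹⁴ = u⁵
  (u¹⁴)³: (u⁵) · u¹⁴ = u¹⁹
  (u¹⁴)⁴: (u¹⁹) · u¹⁴ = u¹⁰
  (u¹⁴)⁵: (u¹⁰) · u¹⁴ = u
  (u¹⁴)⁶: u · u¹⁴ = u¹⁵

Answer: u¹⁵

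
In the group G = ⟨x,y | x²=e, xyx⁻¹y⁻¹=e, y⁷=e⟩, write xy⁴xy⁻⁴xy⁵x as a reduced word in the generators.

Multiply left to right, reducing at each step:
  x · y⁴ = xy⁴
  (xy⁴) · x = y⁴
  (y⁴) · y⁻⁴ = e
  e · x = x
  x · y⁵ = xy⁵
  (xy⁵) · x = y⁵

Answer: y⁵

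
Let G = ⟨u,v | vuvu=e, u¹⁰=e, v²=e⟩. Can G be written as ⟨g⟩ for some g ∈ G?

Every cyclic group is abelian. But u·v = uv while v·u = u⁹v, so u·v ≠ v·u and G is not abelian. Hence G is not cyclic.

Answer: No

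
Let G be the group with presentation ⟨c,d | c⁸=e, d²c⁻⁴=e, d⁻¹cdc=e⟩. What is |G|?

Enumerate words in the generators, reducing via the relations: the distinct elements are
  {c, d, e, cd, c², c³, c⁴, c⁵, c⁶, c⁷, c²d, c³d, d⁻¹, cd⁻¹, c²d⁻¹, c³d⁻¹}.
No further products give new elements, so |G| = 16.

Answer: 16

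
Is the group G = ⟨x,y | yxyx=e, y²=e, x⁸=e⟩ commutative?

x·y = xy but y·x = x⁷y, so x·y ≠ y·x and G is not abelian.

Answer: No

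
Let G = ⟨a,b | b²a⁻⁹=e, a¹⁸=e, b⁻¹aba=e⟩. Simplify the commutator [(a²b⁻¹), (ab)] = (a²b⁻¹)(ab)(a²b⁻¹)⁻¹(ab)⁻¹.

[(a²b⁻¹), (ab)] = (a²b⁻¹)·(ab)·(a²b⁻¹)⁻¹·(ab)⁻¹.
  (a²b⁻¹) · (ab) = a
  a · (a²b) = a³b
  (a³b) · (ab⁻¹) = a²

Answer: a²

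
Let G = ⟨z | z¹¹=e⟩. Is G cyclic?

|G| = 11. The element z has order 11 (its powers give 11 distinct elements), so ⟨z⟩ = G and G is cyclic.

Answer: Yes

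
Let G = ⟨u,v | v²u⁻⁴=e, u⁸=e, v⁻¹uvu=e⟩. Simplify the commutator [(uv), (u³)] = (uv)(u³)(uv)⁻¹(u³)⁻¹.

[(uv), (u³)] = (uv)·(u³)·(uv)⁻¹·(u³)⁻¹.
  (uv) · (u³) = u²v⁻¹
  (u²v⁻¹) · (uv⁻¹) = u⁵
  (u⁵) · (u⁵) = u²

Answer: u²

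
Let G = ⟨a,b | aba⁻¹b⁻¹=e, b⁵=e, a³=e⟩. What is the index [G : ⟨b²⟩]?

First find ord(b²) by computing successive powers:
  (b²)¹ = b², (b²)² = b⁴, (b²)³ = b, (b²)⁴ = b³, (b²)⁵ = e.
So |⟨b²⟩| = ord(b²) = 5. With |G| = 15, by Lagrange [G : ⟨b²⟩] = 15/5 = 3.

Answer: 3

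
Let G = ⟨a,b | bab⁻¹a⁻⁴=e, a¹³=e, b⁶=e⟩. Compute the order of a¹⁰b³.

Compute successive powers until reaching e:
  (a¹⁰b³)¹ = a¹⁰b³, (a¹⁰b³)² = e.
The smallest positive k with (a¹⁰b³)ᵏ = e is 2.

Answer: 2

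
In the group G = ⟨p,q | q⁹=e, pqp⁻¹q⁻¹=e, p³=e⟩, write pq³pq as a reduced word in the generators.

Multiply left to right, reducing at each step:
  p · q³ = pq³
  (pq³) · p = p²q³
  (p²q³) · q = p²q⁴

Answer: p²q⁴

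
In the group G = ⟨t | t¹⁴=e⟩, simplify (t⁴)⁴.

Compute successive powers of (t⁴), reducing at each step:
  (t⁴)²: (t⁴) · t⁴ = t⁸
  (t⁴)³: (t⁸) · t⁴ = t¹²
  (t⁴)⁴: (t¹²) · t⁴ = t²

Answer: t²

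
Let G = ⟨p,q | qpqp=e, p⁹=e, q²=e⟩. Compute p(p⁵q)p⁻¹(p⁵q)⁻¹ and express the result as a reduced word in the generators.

[p, (p⁵q)] = p·(p⁵q)·p⁻¹·(p⁵q)⁻¹.
  p · (p⁵q) = p⁶q
  (p⁶q) · (p⁸) = p⁷q
  (p⁷q) · (p⁵q) = p²

Answer: p²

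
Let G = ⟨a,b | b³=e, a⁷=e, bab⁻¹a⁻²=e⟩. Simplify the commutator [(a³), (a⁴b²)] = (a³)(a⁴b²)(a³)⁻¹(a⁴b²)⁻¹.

[(a³), (a⁴b²)] = (a³)·(a⁴b²)·(a³)⁻¹·(a⁴b²)⁻¹.
  (a³) · (a⁴b²) = b²
  (b²) · (a⁴) = a²b²
  (a²b²) · (a⁶b) = a⁵

Answer: a⁵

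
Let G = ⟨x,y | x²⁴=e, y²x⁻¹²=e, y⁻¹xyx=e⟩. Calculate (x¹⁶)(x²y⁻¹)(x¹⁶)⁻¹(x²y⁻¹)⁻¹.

[(x¹⁶), (x²y⁻¹)] = (x¹⁶)·(x²y⁻¹)·(x¹⁶)⁻¹·(x²y⁻¹)⁻¹.
  (x¹⁶) · (x²y⁻¹) = x⁶y
  (x⁶y) · (x⁸) = x¹⁰y⁻¹
  (x¹⁰y⁻¹) · (x²y) = x⁸

Answer: x⁸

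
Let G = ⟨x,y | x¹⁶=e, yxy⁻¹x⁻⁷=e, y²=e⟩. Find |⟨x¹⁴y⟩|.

|⟨x¹⁴y⟩| equals the order of x¹⁴y. Compute successive powers until reaching e:
  (x¹⁴y)¹ = x¹⁴y, (x¹⁴y)² = e.
The smallest positive k with (x¹⁴y)ᵏ = e is 2, so |⟨x¹⁴y⟩| = 2.

Answer: 2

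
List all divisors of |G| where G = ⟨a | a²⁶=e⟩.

|G| = 26 = 2 · 13. By Lagrange's theorem the order of any subgroup divides 26; the divisors of 26 are 1, 2, 13, 26.

Answer: 1, 2, 13, 26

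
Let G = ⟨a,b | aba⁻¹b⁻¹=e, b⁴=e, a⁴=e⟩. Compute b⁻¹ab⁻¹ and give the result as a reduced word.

Multiply left to right, reducing at each step:
  (b³) · a = ab³
  (ab³) · b⁻¹ = ab²

Answer: ab²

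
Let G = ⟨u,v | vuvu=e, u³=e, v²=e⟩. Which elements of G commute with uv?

⟨uv⟩ ⊆ C_G(uv) since powers of uv commute with uv; so |C_G(uv)| ≥ |⟨uv⟩| = 2.
By orbit–stabilizer, |C_G(uv)| = |G| / |conj. class of uv| = 6 / 3 = 2.
The 2 elements commuting with uv are {e, uv}.

Answer: {e, uv}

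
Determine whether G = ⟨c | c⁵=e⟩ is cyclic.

|G| = 5. The element c has order 5 (its powers give 5 distinct elements), so ⟨c⟩ = G and G is cyclic.

Answer: Yes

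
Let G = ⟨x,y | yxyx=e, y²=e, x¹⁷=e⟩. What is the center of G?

An element z ∈ Z(G) iff z commutes with every generator.
For example e is central: e·x = x = x·e; e·y = y = y·e.
Whereas x ∉ Z(G) since x·y = xy ≠ x¹⁶y = y·x.
Checking each of the 34 elements this way gives Z(G) = {e}, of order 1.

Answer: {e}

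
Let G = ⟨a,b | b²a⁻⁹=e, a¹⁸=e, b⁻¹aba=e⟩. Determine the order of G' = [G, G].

G' = [G, G] is generated by all commutators. The generator-pair commutators are: [a, b] = a².
The subgroup they normally generate is {e, a², a⁴, a⁶, a⁸, a¹⁰, a¹², a¹⁴, a¹⁶}, of order 9.
Check: |G/G'| = 36/9 = 4 is the order of the abelianisation.

Answer: 9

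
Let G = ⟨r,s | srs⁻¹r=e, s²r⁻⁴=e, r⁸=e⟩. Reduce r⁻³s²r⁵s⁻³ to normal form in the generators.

Multiply left to right, reducing at each step:
  (r⁵) · s² = r
  r · r⁵ = r⁶
  (r⁶) · s⁻³ = r²s⁻¹

Answer: r²s⁻¹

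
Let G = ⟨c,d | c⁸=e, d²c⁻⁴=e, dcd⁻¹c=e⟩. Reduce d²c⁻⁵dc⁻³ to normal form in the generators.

Multiply left to right, reducing at each step:
  (c⁴) · c⁻⁵ = c⁷
  (c⁷) · d = c³d⁻¹
  (c³d⁻¹) · c⁻³ = c²d

Answer: c²d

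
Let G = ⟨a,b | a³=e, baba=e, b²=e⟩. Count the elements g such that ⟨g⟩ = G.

⟨g⟩ = G would require ord(g) = |G| = 6, but the maximum element order in G is 3 < 6. So G is not cyclic and no single element generates it: the count is 0.

Answer: 0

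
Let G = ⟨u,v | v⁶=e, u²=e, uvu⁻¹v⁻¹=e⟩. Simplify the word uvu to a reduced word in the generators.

Multiply left to right, reducing at each step:
  u · v = uv
  (uv) · u = v

Answer: v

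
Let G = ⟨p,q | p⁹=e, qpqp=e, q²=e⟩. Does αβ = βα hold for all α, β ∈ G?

p·q = pq but q·p = p⁸q, so p·q ≠ q·p and G is not abelian.

Answer: No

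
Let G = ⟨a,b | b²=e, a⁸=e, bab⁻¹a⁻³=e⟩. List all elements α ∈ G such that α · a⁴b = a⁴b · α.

⟨a⁴b⟩ ⊆ C_G(a⁴b) since powers of a⁴b commute with a⁴b; so |C_G(a⁴b)| ≥ |⟨a⁴b⟩| = 2.
By orbit–stabilizer, |C_G(a⁴b)| = |G| / |conj. class of a⁴b| = 16 / 4 = 4.
The 4 elements commuting with a⁴b are {e, a⁴, b, a⁴b}.

Answer: {e, a⁴, b, a⁴b}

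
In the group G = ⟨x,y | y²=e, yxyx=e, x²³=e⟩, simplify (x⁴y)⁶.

Compute successive powers of (x⁴y), reducing at each step:
  (x⁴y)²: (x⁴y) · x⁴ = y;   y · y = e
  (x⁴y)³: e · x⁴ = x⁴;   (x⁴) · y = x⁴y
  (x⁴y)⁴: (x⁴y) · x⁴ = y;   y · y = e
  (x⁴y)⁵: e · x⁴ = x⁴;   (x⁴) · y = x⁴y
  (x⁴y)⁶: (x⁴y) · x⁴ = y;   y · y = e

Answer: e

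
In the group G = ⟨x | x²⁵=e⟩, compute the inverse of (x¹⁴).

The order of (x¹⁴) is 25 (smallest k with (x¹⁴)ᵏ = e), so (x¹⁴)⁻¹ = (x¹⁴)²⁴ = x¹¹.
Check: (x¹⁴) · (x¹¹) → (x¹⁴) · x¹¹ = e, giving e as required.

Answer: x¹¹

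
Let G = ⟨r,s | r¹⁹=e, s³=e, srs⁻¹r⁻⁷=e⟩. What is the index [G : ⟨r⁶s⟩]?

First find ord(r⁶s) by computing successive powers:
  (r⁶s)¹ = r⁶s, (r⁶s)² = r¹⁰s², (r⁶s)³ = e.
So |⟨r⁶s⟩| = ord(r⁶s) = 3. With |G| = 57, by Lagrange [G : ⟨r⁶s⟩] = 57/3 = 19.

Answer: 19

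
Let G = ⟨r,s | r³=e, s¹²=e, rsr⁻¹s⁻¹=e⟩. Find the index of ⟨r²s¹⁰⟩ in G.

First find ord(r²s¹⁰) by computing successive powers:
  (r²s¹⁰)¹ = r²s¹⁰, (r²s¹⁰)² = rs⁸, (r²s¹⁰)³ = s⁶, (r²s¹⁰)⁴ = r²s⁴, (r²s¹⁰)⁵ = rs², (r²s¹⁰)⁶ = e.
So |⟨r²s¹⁰⟩| = ord(r²s¹⁰) = 6. With |G| = 36, by Lagrange [G : ⟨r²s¹⁰⟩] = 36/6 = 6.

Answer: 6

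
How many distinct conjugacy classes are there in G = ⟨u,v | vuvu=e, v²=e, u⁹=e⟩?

The conjugacy classes (representative and size) are:
  [e] (size 1), [u⁸] (size 2), [u⁷] (size 2), [u⁶] (size 2), [u⁵] (size 2), [u⁴v] (size 9).
Class equation: 1 + 2 + 2 + 2 + 2 + 9 = 18 = |G|. So G has 6 conjugacy classes.

Answer: 6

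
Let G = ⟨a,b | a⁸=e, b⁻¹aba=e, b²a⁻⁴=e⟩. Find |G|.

Enumerate words in the generators, reducing via the relations: the distinct elements are
  {a, b, e, ab, a², a³, a⁴, a⁵, a⁶, a⁷, a²b, a³b, b⁻¹, ab⁻¹, a²b⁻¹, a³b⁻¹}.
No further products give new elements, so |G| = 16.

Answer: 16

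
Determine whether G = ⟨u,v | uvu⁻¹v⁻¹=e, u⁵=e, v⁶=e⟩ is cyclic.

|G| = 30. The element uv has order 30 (its powers give 30 distinct elements), so ⟨uv⟩ = G and G is cyclic.

Answer: Yes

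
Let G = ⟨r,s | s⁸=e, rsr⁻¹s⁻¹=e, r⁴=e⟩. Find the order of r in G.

Compute successive powers until reaching e:
  r¹ = r, r² = r², r³ = r³, r⁴ = e.
The smallest positive k with rᵏ = e is 4.

Answer: 4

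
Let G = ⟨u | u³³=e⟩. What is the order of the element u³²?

Compute successive powers until reaching e:
  (u³²)¹ = u³², (u³²)² = u³¹, (u³²)³ = u³⁰, (u³²)⁴ = u²⁹, (u³²)⁵ = u²⁸, (u³²)⁶ = u²⁷, (u³²)⁷ = u²⁶, (u³²)⁸ = u²⁵, (u³²)⁹ = u²⁴, (u³²)¹⁰ = u²³, (u³²)¹¹ = u²², (u³²)¹² = u²¹, (u³²)¹³ = u²⁰, (u³²)¹⁴ = u¹⁹, (u³²)¹⁵ = u¹⁸, (u³²)¹⁶ = u¹⁷, (u³²)¹⁷ = u¹⁶, (u³²)¹⁸ = u¹⁵, (u³²)¹⁹ = u¹⁴, (u³²)²⁰ = u¹³, (u³²)²¹ = u¹², (u³²)²² = u¹¹, (u³²)²³ = u¹⁰, (u³²)²⁴ = u⁹, (u³²)²⁵ = u⁸, (u³²)²⁶ = u⁷, (u³²)²⁷ = u⁶, (u³²)²⁸ = u⁵, (u³²)²⁹ = u⁴, (u³²)³⁰ = u³, (u³²)³¹ = u², (u³²)³² = u, (u³²)³³ = e.
The smallest positive k with (u³²)ᵏ = e is 33.

Answer: 33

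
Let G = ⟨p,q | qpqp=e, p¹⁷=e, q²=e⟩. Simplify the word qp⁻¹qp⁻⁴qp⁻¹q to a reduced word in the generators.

Multiply left to right, reducing at each step:
  q · p⁻¹ = pq
  (pq) · q = p
  p · p⁻⁴ = p¹⁴
  (p¹⁴) · q = p¹⁴q
  (p¹⁴q) · p⁻¹ = p¹⁵q
  (p¹⁵q) · q = p¹⁵

Answer: p¹⁵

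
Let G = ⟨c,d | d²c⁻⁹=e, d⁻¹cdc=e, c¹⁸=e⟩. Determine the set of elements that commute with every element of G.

An element z ∈ Z(G) iff z commutes with every generator.
For example c⁹ is central: (c⁹)·c = c¹⁰ = c·(c⁹); (c⁹)·d = d⁻¹ = d·(c⁹).
Whereas c ∉ Z(G) since c·d = cd ≠ c⁸d⁻¹ = d·c.
Checking each of the 36 elements this way gives Z(G) = {e, c⁹}, of order 2.

Answer: {e, c⁹}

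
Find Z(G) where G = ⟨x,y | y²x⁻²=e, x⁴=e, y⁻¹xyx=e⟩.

An element z ∈ Z(G) iff z commutes with every generator.
For example x² is central: (x²)·x = x³ = x·(x²); (x²)·y = y⁻¹ = y·(x²).
Whereas x ∉ Z(G) since x·y = xy ≠ xy⁻¹ = y·x.
Checking each of the 8 elements this way gives Z(G) = {e, x²}, of order 2.

Answer: {e, x²}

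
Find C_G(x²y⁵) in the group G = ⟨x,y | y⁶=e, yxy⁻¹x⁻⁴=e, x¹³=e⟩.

⟨x²y⁵⟩ ⊆ C_G(x²y⁵) since powers of x²y⁵ commute with x²y⁵; so |C_G(x²y⁵)| ≥ |⟨x²y⁵⟩| = 6.
By orbit–stabilizer, |C_G(x²y⁵)| = |G| / |conj. class of x²y⁵| = 78 / 13 = 6.
The 6 elements commuting with x²y⁵ are {e, xy³, x⁵y, x²y⁵, x⁹y⁴, x¹²y²}.

Answer: {e, xy³, x⁵y, x²y⁵, x⁹y⁴, x¹²y²}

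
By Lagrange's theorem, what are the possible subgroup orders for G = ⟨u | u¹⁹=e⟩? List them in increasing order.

|G| = 19 = 19. By Lagrange's theorem the order of any subgroup divides 19; the divisors of 19 are 1, 19.

Answer: 1, 19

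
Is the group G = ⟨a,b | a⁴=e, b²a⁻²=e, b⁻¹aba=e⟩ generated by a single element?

Every cyclic group is abelian. But a·b = ab while b·a = ab⁻¹, so a·b ≠ b·a and G is not abelian. Hence G is not cyclic.

Answer: No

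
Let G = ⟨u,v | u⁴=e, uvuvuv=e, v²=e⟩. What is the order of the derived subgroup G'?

G' = [G, G] is generated by all commutators. The generator-pair commutators are: [u, v] = u²vu.
The subgroup they normally generate is {e, u², uv, vu³, u²vu, u³v, u²vu³, vu, uvu², vu²v, u²vu²v, u³vu²}, of order 12.
Check: |G/G'| = 24/12 = 2 is the order of the abelianisation.

Answer: 12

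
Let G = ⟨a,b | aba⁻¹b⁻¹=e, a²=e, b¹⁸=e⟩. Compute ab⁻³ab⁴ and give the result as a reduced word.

Multiply left to right, reducing at each step:
  a · b⁻³ = ab¹⁵
  (ab¹⁵) · a = b¹⁵
  (b¹⁵) · b⁴ = b

Answer: b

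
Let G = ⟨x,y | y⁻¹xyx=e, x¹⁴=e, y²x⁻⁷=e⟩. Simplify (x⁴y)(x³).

Compute (x⁴y) · (x³) by multiplying left to right and reducing via the relations at each step:
  (x⁴y) · x³ = xy

Answer: xy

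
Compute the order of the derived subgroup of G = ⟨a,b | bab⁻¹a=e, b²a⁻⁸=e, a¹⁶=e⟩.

G' = [G, G] is generated by all commutators. The generator-pair commutators are: [a, b] = a².
The subgroup they normally generate is {e, a², a⁴, a⁶, a⁸, a¹⁰, a¹², a¹⁴}, of order 8.
Check: |G/G'| = 32/8 = 4 is the order of the abelianisation.

Answer: 8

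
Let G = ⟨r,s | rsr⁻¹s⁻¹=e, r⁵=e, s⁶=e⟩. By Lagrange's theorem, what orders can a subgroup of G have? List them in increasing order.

|G| = 30 = 2 · 3 · 5. By Lagrange's theorem the order of any subgroup divides 30; the divisors of 30 are 1, 2, 3, 5, 6, 10, 15, 30.

Answer: 1, 2, 3, 5, 6, 10, 15, 30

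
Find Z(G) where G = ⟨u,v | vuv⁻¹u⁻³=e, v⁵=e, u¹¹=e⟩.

An element z ∈ Z(G) iff z commutes with every generator.
For example e is central: e·u = u = u·e; e·v = v = v·e.
Whereas u ∉ Z(G) since u·v = uv ≠ u³v = v·u.
Checking each of the 55 elements this way gives Z(G) = {e}, of order 1.

Answer: {e}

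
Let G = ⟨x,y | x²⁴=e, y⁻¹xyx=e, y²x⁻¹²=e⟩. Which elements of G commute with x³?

⟨x³⟩ ⊆ C_G(x³) since powers of x³ commute with x³; so |C_G(x³)| ≥ |⟨x³⟩| = 8.
By orbit–stabilizer, |C_G(x³)| = |G| / |conj. class of x³| = 48 / 2 = 24.
The 24 elements commuting with x³ are {e, x, x², x³, x⁴, x⁵, x⁶, x⁷, x⁸, x⁹, x¹⁰, x¹¹, x¹², x¹³, x¹⁴, x¹⁵, x¹⁶, x¹⁷, x¹⁸, x¹⁹, x²⁰, x²¹, x²², x²³}.

Answer: {e, x, x², x³, x⁴, x⁵, x⁶, x⁷, x⁸, x⁹, x¹⁰, x¹¹, x¹², x¹³, x¹⁴, x¹⁵, x¹⁶, x¹⁷, x¹⁸, x¹⁹, x²⁰, x²¹, x²², x²³}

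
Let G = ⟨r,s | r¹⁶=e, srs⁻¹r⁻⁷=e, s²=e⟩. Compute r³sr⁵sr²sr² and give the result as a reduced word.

Multiply left to right, reducing at each step:
  (r³) · s = r³s
  (r³s) · r⁵ = r⁶s
  (r⁶s) · s = r⁶
  (r⁶) · r² = r⁸
  (r⁸) · s = r⁸s
  (r⁸s) · r² = r⁶s

Answer: r⁶s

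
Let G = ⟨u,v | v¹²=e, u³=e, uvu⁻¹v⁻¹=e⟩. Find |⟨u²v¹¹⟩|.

|⟨u²v¹¹⟩| equals the order of u²v¹¹. Compute successive powers until reaching e:
  (u²v¹¹)¹ = u²v¹¹, (u²v¹¹)² = uv¹⁰, (u²v¹¹)³ = v⁹, (u²v¹¹)⁴ = u²v⁸, (u²v¹¹)⁵ = uv⁷, (u²v¹¹)⁶ = v⁶, (u²v¹¹)⁷ = u²v⁵, (u²v¹¹)⁸ = uv⁴, (u²v¹¹)⁹ = v³, (u²v¹¹)¹⁰ = u²v², (u²v¹¹)¹¹ = uv, (u²v¹¹)¹² = e.
The smallest positive k with (u²v¹¹)ᵏ = e is 12, so |⟨u²v¹¹⟩| = 12.

Answer: 12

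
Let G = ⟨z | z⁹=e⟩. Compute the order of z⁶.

Compute successive powers until reaching e:
  (z⁶)¹ = z⁶, (z⁶)² = z³, (z⁶)³ = e.
The smallest positive k with (z⁶)ᵏ = e is 3.

Answer: 3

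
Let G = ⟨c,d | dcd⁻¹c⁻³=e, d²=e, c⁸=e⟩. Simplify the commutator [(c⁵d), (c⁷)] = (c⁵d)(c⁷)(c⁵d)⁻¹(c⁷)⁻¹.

[(c⁵d), (c⁷)] = (c⁵d)·(c⁷)·(c⁵d)⁻¹·(c⁷)⁻¹.
  (c⁵d) · (c⁷) = c²d
  (c²d) · (cd) = c⁵
  (c⁵) · c = c⁶

Answer: c⁶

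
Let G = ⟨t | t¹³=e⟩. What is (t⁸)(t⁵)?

Compute (t⁸) · (t⁵) by multiplying left to right and reducing via the relations at each step:
  (t⁸) · t⁵ = e

Answer: e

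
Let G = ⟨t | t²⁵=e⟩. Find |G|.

G is generated by a single element, so G is cyclic. The relator gives t²⁵ = e and no smaller power is forced to be e, so the 25 powers {e, t, t², t³, t⁴, t⁵, t⁶, t⁷, t⁸, t⁹, t²², t²³, t²¹, t²⁰, t²⁴, t¹², t¹³, t¹¹, t¹⁰, t¹⁴, t¹⁵, t¹⁶, t¹⁷, t¹⁸, t¹⁹} are distinct. Hence |G| = 25.

Answer: 25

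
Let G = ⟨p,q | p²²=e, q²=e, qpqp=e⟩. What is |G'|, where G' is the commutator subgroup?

G' = [G, G] is generated by all commutators. The generator-pair commutators are: [p, q] = p².
The subgroup they normally generate is {e, p², p⁴, p⁶, p⁸, p¹⁰, p¹², p¹⁴, p¹⁶, p¹⁸, p²⁰}, of order 11.
Check: |G/G'| = 44/11 = 4 is the order of the abelianisation.

Answer: 11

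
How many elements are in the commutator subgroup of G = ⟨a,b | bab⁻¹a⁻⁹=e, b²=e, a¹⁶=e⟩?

G' = [G, G] is generated by all commutators. The generator-pair commutators are: [a, b] = a⁸.
The subgroup they normally generate is {e, a⁸}, of order 2.
Check: |G/G'| = 32/2 = 16 is the order of the abelianisation.

Answer: 2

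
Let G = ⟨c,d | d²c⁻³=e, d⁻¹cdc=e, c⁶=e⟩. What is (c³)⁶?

Compute successive powers of (c³), reducing at each step:
  (c³)²: (c³) · c³ = e
  (c³)³: e · c³ = c³
  (c³)⁴: (c³) · c³ = e
  (c³)⁵: e · c³ = c³
  (c³)⁶: (c³) · c³ = e

Answer: e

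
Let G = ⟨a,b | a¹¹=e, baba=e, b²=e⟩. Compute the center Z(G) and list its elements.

An element z ∈ Z(G) iff z commutes with every generator.
For example e is central: e·a = a = a·e; e·b = b = b·e.
Whereas a ∉ Z(G) since a·b = ab ≠ a¹⁰b = b·a.
Checking each of the 22 elements this way gives Z(G) = {e}, of order 1.

Answer: {e}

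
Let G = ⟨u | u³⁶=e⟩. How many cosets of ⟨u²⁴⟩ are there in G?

First find ord(u²⁴) by computing successive powers:
  (u²⁴)¹ = u²⁴, (u²⁴)² = u¹², (u²⁴)³ = e.
So |⟨u²⁴⟩| = ord(u²⁴) = 3. With |G| = 36, by Lagrange [G : ⟨u²⁴⟩] = 36/3 = 12.

Answer: 12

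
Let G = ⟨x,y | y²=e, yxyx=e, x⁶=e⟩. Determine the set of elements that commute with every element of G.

An element z ∈ Z(G) iff z commutes with every generator.
For example x³ is central: (x³)·x = x⁴ = x·(x³); (x³)·y = x³y = y·(x³).
Whereas x ∉ Z(G) since x·y = xy ≠ x⁵y = y·x.
Checking each of the 12 elements this way gives Z(G) = {e, x³}, of order 2.

Answer: {e, x³}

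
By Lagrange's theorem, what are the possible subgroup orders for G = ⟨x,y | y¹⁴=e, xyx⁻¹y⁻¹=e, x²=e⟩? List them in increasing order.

|G| = 28 = 2² · 7. By Lagrange's theorem the order of any subgroup divides 28; the divisors of 28 are 1, 2, 4, 7, 14, 28.

Answer: 1, 2, 4, 7, 14, 28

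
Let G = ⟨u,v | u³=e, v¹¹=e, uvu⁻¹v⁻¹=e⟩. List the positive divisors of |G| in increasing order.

|G| = 33 = 3 · 11. By Lagrange's theorem the order of any subgroup divides 33; the divisors of 33 are 1, 3, 11, 33.

Answer: 1, 3, 11, 33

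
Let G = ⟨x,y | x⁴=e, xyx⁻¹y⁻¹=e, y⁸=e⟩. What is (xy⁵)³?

Compute successive powers of (xy⁵), reducing at each step:
  (xy⁵)²: (xy⁵) · x = x²y⁵;   (x²y⁵) · y⁵ = x²y²
  (xy⁵)³: (x²y²) · x = x³y²;   (x³y²) · y⁵ = x³y⁷

Answer: x³y⁷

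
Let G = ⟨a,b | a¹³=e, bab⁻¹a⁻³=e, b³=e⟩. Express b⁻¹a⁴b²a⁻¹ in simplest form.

Multiply left to right, reducing at each step:
  (b²) · a⁴ = a¹⁰b²
  (a¹⁰b²) · b² = a¹⁰b
  (a¹⁰b) · a⁻¹ = a⁷b

Answer: a⁷b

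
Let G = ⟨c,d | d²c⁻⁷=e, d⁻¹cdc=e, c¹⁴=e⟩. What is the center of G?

An element z ∈ Z(G) iff z commutes with every generator.
For example c⁷ is central: (c⁷)·c = c⁸ = c·(c⁷); (c⁷)·d = d⁻¹ = d·(c⁷).
Whereas c ∉ Z(G) since c·d = cd ≠ c⁶d⁻¹ = d·c.
Checking each of the 28 elements this way gives Z(G) = {e, c⁷}, of order 2.

Answer: {e, c⁷}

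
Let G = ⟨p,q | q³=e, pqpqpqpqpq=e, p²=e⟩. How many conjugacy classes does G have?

The conjugacy classes (representative and size) are:
  [e] (size 1), [pqpq²pqpq²p] (size 15), [qpqpq²p] (size 20), [pq²pq²p] (size 12), [q²pqpq²] (size 12).
Class equation: 1 + 15 + 20 + 12 + 12 = 60 = |G|. So G has 5 conjugacy classes.

Answer: 5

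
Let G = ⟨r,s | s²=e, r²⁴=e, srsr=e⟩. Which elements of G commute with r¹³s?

⟨r¹³s⟩ ⊆ C_G(r¹³s) since powers of r¹³s commute with r¹³s; so |C_G(r¹³s)| ≥ |⟨r¹³s⟩| = 2.
By orbit–stabilizer, |C_G(r¹³s)| = |G| / |conj. class of r¹³s| = 48 / 12 = 4.
The 4 elements commuting with r¹³s are {e, r¹², rs, r¹³s}.

Answer: {e, r¹², rs, r¹³s}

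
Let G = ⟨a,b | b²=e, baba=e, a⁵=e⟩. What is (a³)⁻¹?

The order of (a³) is 5 (smallest k with (a³)ᵏ = e), so (a³)⁻¹ = (a³)⁴ = a².
Check: (a³) · (a²) → (a³) · a² = e, giving e as required.

Answer: a²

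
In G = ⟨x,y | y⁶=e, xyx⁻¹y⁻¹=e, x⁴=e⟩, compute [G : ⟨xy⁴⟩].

First find ord(xy⁴) by computing successive powers:
  (xy⁴)¹ = xy⁴, (xy⁴)² = x²y², (xy⁴)³ = x³, (xy⁴)⁴ = y⁴, (xy⁴)⁵ = xy², (xy⁴)⁶ = x², (xy⁴)⁷ = x³y⁴, (xy⁴)⁸ = y², (xy⁴)⁹ = x, (xy⁴)¹⁰ = x²y⁴, (xy⁴)¹¹ = x³y², (xy⁴)¹² = e.
So |⟨xy⁴⟩| = ord(xy⁴) = 12. With |G| = 24, by Lagrange [G : ⟨xy⁴⟩] = 24/12 = 2.

Answer: 2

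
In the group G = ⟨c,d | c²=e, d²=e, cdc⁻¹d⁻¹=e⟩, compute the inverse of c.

The order of c is 2 (smallest k with cᵏ = e), so c⁻¹ = c¹ = c.
Check: c · c → c · c = e, giving e as required.

Answer: c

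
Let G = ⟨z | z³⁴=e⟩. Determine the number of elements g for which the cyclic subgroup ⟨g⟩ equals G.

G is cyclic of order 34. An element generates G iff its order is 34, and a cyclic group of order 34 has exactly φ(34) = 16 such elements.

Answer: 16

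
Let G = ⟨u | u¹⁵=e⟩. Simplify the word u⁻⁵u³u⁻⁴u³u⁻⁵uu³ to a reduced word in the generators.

Multiply left to right, reducing at each step:
  (u¹⁰) · u³ = u¹³
  (u¹³) · u⁻⁴ = u⁹
  (u⁹) · u³ = u¹²
  (u¹²) · u⁻⁵ = u⁷
  (u⁷) · u = u⁸
  (u⁸) · u³ = u¹¹

Answer: u¹¹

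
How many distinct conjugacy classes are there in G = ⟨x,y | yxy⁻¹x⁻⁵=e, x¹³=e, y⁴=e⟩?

The conjugacy classes (representative and size) are:
  [e] (size 1), [x] (size 4), [x²] (size 4), [x⁹] (size 4), [x¹²y] (size 13), [x⁴y²] (size 13), [x¹²y³] (size 13).
Class equation: 1 + 4 + 4 + 4 + 13 + 13 + 13 = 52 = |G|. So G has 7 conjugacy classes.

Answer: 7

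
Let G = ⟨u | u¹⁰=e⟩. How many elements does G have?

G is generated by a single element, so G is cyclic. The relator gives u¹⁰ = e and no smaller power is forced to be e, so the 10 powers {e, u, u², u³, u⁴, u⁵, u⁶, u⁷, u⁸, u⁹} are distinct. Hence |G| = 10.

Answer: 10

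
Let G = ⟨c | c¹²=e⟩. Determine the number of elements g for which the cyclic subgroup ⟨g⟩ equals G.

G is cyclic of order 12. An element generates G iff its order is 12, and a cyclic group of order 12 has exactly φ(12) = 4 such elements.

Answer: 4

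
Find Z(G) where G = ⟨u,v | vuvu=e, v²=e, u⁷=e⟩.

An element z ∈ Z(G) iff z commutes with every generator.
For example e is central: e·u = u = u·e; e·v = v = v·e.
Whereas u ∉ Z(G) since u·v = uv ≠ u⁶v = v·u.
Checking each of the 14 elements this way gives Z(G) = {e}, of order 1.

Answer: {e}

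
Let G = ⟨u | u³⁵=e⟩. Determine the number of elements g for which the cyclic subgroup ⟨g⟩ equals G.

G is cyclic of order 35. An element generates G iff its order is 35, and a cyclic group of order 35 has exactly φ(35) = 24 such elements.

Answer: 24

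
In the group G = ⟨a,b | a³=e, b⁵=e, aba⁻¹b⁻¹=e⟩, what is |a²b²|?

Compute successive powers until reaching e:
  (a²b²)¹ = a²b², (a²b²)² = ab⁴, (a²b²)³ = b, (a²b²)⁴ = a²b³, (a²b²)⁵ = a, (a²b²)⁶ = b², (a²b²)⁷ = a²b⁴, (a²b²)⁸ = ab, (a²b²)⁹ = b³, (a²b²)¹⁰ = a², (a²b²)¹¹ = ab², (a²b²)¹² = b⁴, (a²b²)¹³ = a²b, (a²b²)¹⁴ = ab³, (a²b²)¹⁵ = e.
The smallest positive k with (a²b²)ᵏ = e is 15.

Answer: 15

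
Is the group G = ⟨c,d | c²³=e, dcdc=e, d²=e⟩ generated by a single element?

Every cyclic group is abelian. But c·d = cd while d·c = c²²d, so c·d ≠ d·c and G is not abelian. Hence G is not cyclic.

Answer: No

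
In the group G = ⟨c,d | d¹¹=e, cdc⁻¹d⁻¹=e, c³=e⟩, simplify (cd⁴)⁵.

Compute successive powers of (cd⁴), reducing at each step:
  (cd⁴)²: (cd⁴) · c = c²d⁴;   (c²d⁴) · d⁴ = c²d⁸
  (cd⁴)³: (c²d⁸) · c = d⁸;   (d⁸) · d⁴ = d
  (cd⁴)⁴: d · c = cd;   (cd) · d⁴ = cd⁵
  (cd⁴)⁵: (cd⁵) · c = c²d⁵;   (c²d⁵) · d⁴ = c²d⁹

Answer: c²d⁹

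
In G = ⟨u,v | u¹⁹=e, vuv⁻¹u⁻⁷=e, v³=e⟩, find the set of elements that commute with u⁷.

⟨u⁷⟩ ⊆ C_G(u⁷) since powers of u⁷ commute with u⁷; so |C_G(u⁷)| ≥ |⟨u⁷⟩| = 19.
By orbit–stabilizer, |C_G(u⁷)| = |G| / |conj. class of u⁷| = 57 / 3 = 19.
The 19 elements commuting with u⁷ are {e, u, u², u³, u⁴, u⁵, u⁶, u⁷, u⁸, u⁹, u¹⁰, u¹¹, u¹², u¹³, u¹⁴, u¹⁵, u¹⁶, u¹⁷, u¹⁸}.

Answer: {e, u, u², u³, u⁴, u⁵, u⁶, u⁷, u⁸, u⁹, u¹⁰, u¹¹, u¹², u¹³, u¹⁴, u¹⁵, u¹⁶, u¹⁷, u¹⁸}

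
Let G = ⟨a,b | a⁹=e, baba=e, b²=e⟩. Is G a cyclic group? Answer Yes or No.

Every cyclic group is abelian. But a·b = ab while b·a = a⁸b, so a·b ≠ b·a and G is not abelian. Hence G is not cyclic.

Answer: No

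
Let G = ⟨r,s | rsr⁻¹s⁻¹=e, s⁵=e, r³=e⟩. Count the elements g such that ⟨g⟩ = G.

G is cyclic of order 15. An element generates G iff its order is 15, and a cyclic group of order 15 has exactly φ(15) = 8 such elements.

Answer: 8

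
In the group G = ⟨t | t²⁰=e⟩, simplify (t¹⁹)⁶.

Compute successive powers of (t¹⁹), reducing at each step:
  (t¹⁹)²: (t¹⁹) · t¹⁹ = t¹⁸
  (t¹⁹)³: (t¹⁸) · t¹⁹ = t¹⁷
  (t¹⁹)⁴: (t¹⁷) · t¹⁹ = t¹⁶
  (t¹⁹)⁵: (t¹⁶) · t¹⁹ = t¹⁵
  (t¹⁹)⁶: (t¹⁵) · t¹⁹ = t¹⁴

Answer: t¹⁴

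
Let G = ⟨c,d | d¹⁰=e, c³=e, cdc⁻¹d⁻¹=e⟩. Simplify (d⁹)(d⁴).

Compute (d⁹) · (d⁴) by multiplying left to right and reducing via the relations at each step:
  (d⁹) · d⁴ = d³

Answer: d³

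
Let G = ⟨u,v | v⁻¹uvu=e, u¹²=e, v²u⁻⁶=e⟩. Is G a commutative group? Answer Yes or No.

u·v = uv but v·u = u⁵v⁻¹, so u·v ≠ v·u and G is not abelian.

Answer: No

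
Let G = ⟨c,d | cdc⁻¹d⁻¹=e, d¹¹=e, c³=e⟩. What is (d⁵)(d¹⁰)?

Compute (d⁵) · (d¹⁰) by multiplying left to right and reducing via the relations at each step:
  (d⁵) · d¹⁰ = d⁴

Answer: d⁴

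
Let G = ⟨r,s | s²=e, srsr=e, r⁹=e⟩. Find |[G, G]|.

G' = [G, G] is generated by all commutators. The generator-pair commutators are: [r, s] = r².
The subgroup they normally generate is {e, r, r², r³, r⁴, r⁵, r⁶, r⁷, r⁸}, of order 9.
Check: |G/G'| = 18/9 = 2 is the order of the abelianisation.

Answer: 9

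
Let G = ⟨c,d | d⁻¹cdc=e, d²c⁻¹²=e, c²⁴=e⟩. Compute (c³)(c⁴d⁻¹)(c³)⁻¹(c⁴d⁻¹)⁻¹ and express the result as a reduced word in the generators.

[(c³), (c⁴d⁻¹)] = (c³)·(c⁴d⁻¹)·(c³)⁻¹·(c⁴d⁻¹)⁻¹.
  (c³) · (c⁴d⁻¹) = c⁷d⁻¹
  (c⁷d⁻¹) · (c²¹) = c¹⁰d⁻¹
  (c¹⁰d⁻¹) · (c⁴d) = c⁶

Answer: c⁶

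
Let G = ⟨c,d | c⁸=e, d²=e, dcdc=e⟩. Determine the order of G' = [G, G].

G' = [G, G] is generated by all commutators. The generator-pair commutators are: [c, d] = c².
The subgroup they normally generate is {e, c², c⁴, c⁶}, of order 4.
Check: |G/G'| = 16/4 = 4 is the order of the abelianisation.

Answer: 4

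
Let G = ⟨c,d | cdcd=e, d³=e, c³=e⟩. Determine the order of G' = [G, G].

G' = [G, G] is generated by all commutators. The generator-pair commutators are: [c, d] = cd²c.
The subgroup they normally generate is {e, cd, c²d², cd²c}, of order 4.
Check: |G/G'| = 12/4 = 3 is the order of the abelianisation.

Answer: 4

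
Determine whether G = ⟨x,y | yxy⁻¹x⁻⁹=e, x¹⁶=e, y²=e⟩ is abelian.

x·y = xy but y·x = x⁹y, so x·y ≠ y·x and G is not abelian.

Answer: No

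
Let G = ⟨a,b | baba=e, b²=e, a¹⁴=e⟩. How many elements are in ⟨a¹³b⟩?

|⟨a¹³b⟩| equals the order of a¹³b. Compute successive powers until reaching e:
  (a¹³b)¹ = a¹³b, (a¹³b)² = e.
The smallest positive k with (a¹³b)ᵏ = e is 2, so |⟨a¹³b⟩| = 2.

Answer: 2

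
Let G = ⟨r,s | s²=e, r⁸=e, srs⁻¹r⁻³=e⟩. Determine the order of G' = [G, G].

G' = [G, G] is generated by all commutators. The generator-pair commutators are: [r, s] = r⁶.
The subgroup they normally generate is {e, r², r⁴, r⁶}, of order 4.
Check: |G/G'| = 16/4 = 4 is the order of the abelianisation.

Answer: 4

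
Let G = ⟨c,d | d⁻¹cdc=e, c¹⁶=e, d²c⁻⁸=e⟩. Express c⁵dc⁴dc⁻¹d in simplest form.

Multiply left to right, reducing at each step:
  (c⁵) · d = c⁵d
  (c⁵d) · c⁴ = cd
  (cd) · d = c⁹
  (c⁹) · c⁻¹ = c⁸
  (c⁸) · d = d⁻¹

Answer: d⁻¹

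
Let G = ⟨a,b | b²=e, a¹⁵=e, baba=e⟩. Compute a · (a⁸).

Compute a · (a⁸) by multiplying left to right and reducing via the relations at each step:
  a · a⁸ = a⁹

Answer: a⁹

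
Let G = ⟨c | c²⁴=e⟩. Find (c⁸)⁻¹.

The order of (c⁸) is 3 (smallest k with (c⁸)ᵏ = e), so (c⁸)⁻¹ = (c⁸)² = c¹⁶.
Check: (c⁸) · (c¹⁶) → (c⁸) · c¹⁶ = e, giving e as required.

Answer: c¹⁶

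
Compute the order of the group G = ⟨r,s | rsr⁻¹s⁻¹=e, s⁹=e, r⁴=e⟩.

Enumerate words in the generators, reducing via the relations: the distinct elements are
  {e, r, s, rs, r², r³, s², s³, s⁴, s⁵, s⁶, s⁷, s⁸, rs², rs³, rs⁴, rs⁵, rs⁶, rs⁷, rs⁸, r²s, r³s, r²s², r²s³, r²s⁴, r²s⁵, r²s⁶, r²s⁷, r²s⁸, r³s², r³s³, r³s⁴, r³s⁵, r³s⁶, r³s⁷, r³s⁸}.
No further products give new elements, so |G| = 36.

Answer: 36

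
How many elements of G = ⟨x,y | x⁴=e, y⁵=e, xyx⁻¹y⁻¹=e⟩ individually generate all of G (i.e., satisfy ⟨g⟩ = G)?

G is cyclic of order 20. An element generates G iff its order is 20, and a cyclic group of order 20 has exactly φ(20) = 8 such elements.

Answer: 8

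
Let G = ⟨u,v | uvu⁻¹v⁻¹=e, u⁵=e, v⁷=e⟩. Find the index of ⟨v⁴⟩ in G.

First find ord(v⁴) by computing successive powers:
  (v⁴)¹ = v⁴, (v⁴)² = v, (v⁴)³ = v⁵, (v⁴)⁴ = v², (v⁴)⁵ = v⁶, (v⁴)⁶ = v³, (v⁴)⁷ = e.
So |⟨v⁴⟩| = ord(v⁴) = 7. With |G| = 35, by Lagrange [G : ⟨v⁴⟩] = 35/7 = 5.

Answer: 5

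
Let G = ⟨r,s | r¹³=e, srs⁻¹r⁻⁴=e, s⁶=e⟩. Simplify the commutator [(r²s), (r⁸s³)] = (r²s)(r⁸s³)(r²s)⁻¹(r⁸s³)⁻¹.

[(r²s), (r⁸s³)] = (r²s)·(r⁸s³)·(r²s)⁻¹·(r⁸s³)⁻¹.
  (r²s) · (r⁸s³) = r⁸s⁴
  (r⁸s⁴) · (r⁶s⁵) = r¹⁰s³
  (r¹⁰s³) · (r⁸s³) = r²

Answer: r²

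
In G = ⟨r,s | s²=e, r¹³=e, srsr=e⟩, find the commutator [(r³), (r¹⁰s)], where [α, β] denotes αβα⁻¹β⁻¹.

[(r³), (r¹⁰s)] = (r³)·(r¹⁰s)·(r³)⁻¹·(r¹⁰s)⁻¹.
  (r³) · (r¹⁰s) = s
  s · (r¹⁰) = r³s
  (r³s) · (r¹⁰s) = r⁶

Answer: r⁶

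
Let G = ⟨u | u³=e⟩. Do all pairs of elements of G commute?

G has a single generator, so G is cyclic and hence abelian.

Answer: Yes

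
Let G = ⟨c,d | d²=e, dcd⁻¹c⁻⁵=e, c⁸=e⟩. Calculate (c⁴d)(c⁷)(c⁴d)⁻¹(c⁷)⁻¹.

[(c⁴d), (c⁷)] = (c⁴d)·(c⁷)·(c⁴d)⁻¹·(c⁷)⁻¹.
  (c⁴d) · (c⁷) = c⁷d
  (c⁷d) · (c⁴d) = c³
  (c³) · c = c⁴

Answer: c⁴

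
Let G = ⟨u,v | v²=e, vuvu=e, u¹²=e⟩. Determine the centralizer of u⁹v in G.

⟨u⁹v⟩ ⊆ C_G(u⁹v) since powers of u⁹v commute with u⁹v; so |C_G(u⁹v)| ≥ |⟨u⁹v⟩| = 2.
By orbit–stabilizer, |C_G(u⁹v)| = |G| / |conj. class of u⁹v| = 24 / 6 = 4.
The 4 elements commuting with u⁹v are {e, u⁶, u³v, u⁹v}.

Answer: {e, u⁶, u³v, u⁹v}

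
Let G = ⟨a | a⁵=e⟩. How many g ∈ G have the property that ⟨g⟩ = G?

G is cyclic of order 5. An element generates G iff its order is 5, and a cyclic group of order 5 has exactly φ(5) = 4 such elements.

Answer: 4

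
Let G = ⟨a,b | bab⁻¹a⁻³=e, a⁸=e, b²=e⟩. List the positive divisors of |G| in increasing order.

|G| = 16 = 2⁴. By Lagrange's theorem the order of any subgroup divides 16; the divisors of 16 are 1, 2, 4, 8, 16.

Answer: 1, 2, 4, 8, 16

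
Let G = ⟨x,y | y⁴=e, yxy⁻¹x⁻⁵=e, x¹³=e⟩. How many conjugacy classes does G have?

The conjugacy classes (representative and size) are:
  [e] (size 1), [x] (size 4), [x²] (size 4), [x⁹] (size 4), [x¹²y] (size 13), [x⁴y²] (size 13), [x¹²y³] (size 13).
Class equation: 1 + 4 + 4 + 4 + 13 + 13 + 13 = 52 = |G|. So G has 7 conjugacy classes.

Answer: 7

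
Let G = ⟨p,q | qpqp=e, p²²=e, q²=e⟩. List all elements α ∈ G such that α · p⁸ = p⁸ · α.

⟨p⁸⟩ ⊆ C_G(p⁸) since powers of p⁸ commute with p⁸; so |C_G(p⁸)| ≥ |⟨p⁸⟩| = 11.
By orbit–stabilizer, |C_G(p⁸)| = |G| / |conj. class of p⁸| = 44 / 2 = 22.
The 22 elements commuting with p⁸ are {e, p, p², p³, p⁴, p⁵, p⁶, p⁷, p⁸, p⁹, p¹⁰, p¹¹, p¹², p¹³, p¹⁴, p¹⁵, p¹⁶, p¹⁷, p¹⁸, p¹⁹, p²⁰, p²¹}.

Answer: {e, p, p², p³, p⁴, p⁵, p⁶, p⁷, p⁸, p⁹, p¹⁰, p¹¹, p¹², p¹³, p¹⁴, p¹⁵, p¹⁶, p¹⁷, p¹⁸, p¹⁹, p²⁰, p²¹}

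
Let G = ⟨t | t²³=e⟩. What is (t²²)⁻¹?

The order of (t²²) is 23 (smallest k with (t²²)ᵏ = e), so (t²²)⁻¹ = (t²²)²² = t.
Check: (t²²) · t → (t²²) · t = e, giving e as required.

Answer: t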